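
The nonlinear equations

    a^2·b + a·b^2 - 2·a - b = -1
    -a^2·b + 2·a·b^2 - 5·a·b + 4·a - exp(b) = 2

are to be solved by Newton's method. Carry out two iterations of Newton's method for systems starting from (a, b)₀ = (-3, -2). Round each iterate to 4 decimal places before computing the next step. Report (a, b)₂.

At (-3, -2): F = (-21.0000, -50.135335).
Jacobian J = [[2·a·b + b^2 - 2, a^2 + 2·a·b - 1], [-2·a·b + 2·b^2 - 5·b + 4, -a^2 + 4·a·b - 5·a - exp(b)]].
At the point, J = [[14.0000, 20.0000], [10.0000, 29.864665]] (det J = 218.105306).
Solving J·Δ = −F gives Δ = (-1.7219, 2.2553).
Then the next iterate is (a, b)₁ = (-4.7219, 0.2553).
Round to (-4.7219, 0.2553) and repeat: F = (15.572991, -22.458728), J = [[-4.345824, 18.885337], [5.264858, -4.799693]].
Δ = (4.4469, 0.1987), so (a, b)₂ = (-0.2750, 0.4540).

(-0.2750, 0.4540)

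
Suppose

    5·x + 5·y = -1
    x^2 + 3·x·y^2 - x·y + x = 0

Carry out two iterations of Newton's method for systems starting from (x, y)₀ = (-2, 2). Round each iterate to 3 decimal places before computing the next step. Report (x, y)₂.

(-1.112, 0.912)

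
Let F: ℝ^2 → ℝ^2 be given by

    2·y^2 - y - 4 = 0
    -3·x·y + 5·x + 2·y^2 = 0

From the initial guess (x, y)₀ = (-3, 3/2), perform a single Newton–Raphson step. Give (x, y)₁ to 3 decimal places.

At (-3, 3/2): F = (-1.000, 3.000).
Jacobian J = [[0, 4·y - 1], [-3·y + 5, -3·x + 4·y]].
At the point, J = [[0.000, 5.000], [0.500, 15.000]] (det J = -2.500).
Solving J·Δ = −F gives Δ = (-12.000, 0.200).
Then the next iterate is (x, y)₁ = (-15.000, 1.700).

(-15.000, 1.700)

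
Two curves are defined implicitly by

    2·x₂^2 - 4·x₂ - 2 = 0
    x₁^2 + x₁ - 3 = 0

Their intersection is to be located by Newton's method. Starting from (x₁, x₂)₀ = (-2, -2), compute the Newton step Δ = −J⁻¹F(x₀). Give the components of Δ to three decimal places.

(-0.333, 1.167)

At (-2, -2): F = (14.000, -1.000).
Jacobian J = [[0, 4·x₂ - 4], [2·x₁ + 1, 0]].
At the point, J = [[0.000, -12.000], [-3.000, 0.000]] (det J = -36.000).
Solving J·Δ = −F gives Δ = (-0.333, 1.167).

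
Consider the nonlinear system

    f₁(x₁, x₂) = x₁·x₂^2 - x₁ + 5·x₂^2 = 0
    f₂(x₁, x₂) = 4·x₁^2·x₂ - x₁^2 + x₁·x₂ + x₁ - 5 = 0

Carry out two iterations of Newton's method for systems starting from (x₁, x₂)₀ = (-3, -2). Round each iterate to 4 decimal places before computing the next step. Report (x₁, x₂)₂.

(-3.7401, 1.4653)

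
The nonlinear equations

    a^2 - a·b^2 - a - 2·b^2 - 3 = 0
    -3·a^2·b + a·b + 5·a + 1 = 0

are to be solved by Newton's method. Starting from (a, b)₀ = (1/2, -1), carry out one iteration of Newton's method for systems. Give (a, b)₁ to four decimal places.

(0.0018, 0.0504)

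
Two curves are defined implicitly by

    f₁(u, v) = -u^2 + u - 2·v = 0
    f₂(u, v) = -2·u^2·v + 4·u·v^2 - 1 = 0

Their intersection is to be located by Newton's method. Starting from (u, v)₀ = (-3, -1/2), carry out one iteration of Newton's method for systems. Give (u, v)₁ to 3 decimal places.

(-1.538, -0.885)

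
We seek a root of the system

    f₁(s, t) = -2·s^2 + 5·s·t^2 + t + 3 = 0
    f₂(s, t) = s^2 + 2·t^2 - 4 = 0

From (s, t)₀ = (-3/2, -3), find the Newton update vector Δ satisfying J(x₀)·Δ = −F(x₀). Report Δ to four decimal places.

At (-3/2, -3): F = (-72.0000, 16.2500).
Jacobian J = [[-4·s + 5·t^2, 10·s·t + 1], [2·s, 4·t]].
At the point, J = [[51.0000, 46.0000], [-3.0000, -12.0000]] (det J = -474.0000).
Solving J·Δ = −F gives Δ = (0.2458, 1.2927).

(0.2458, 1.2927)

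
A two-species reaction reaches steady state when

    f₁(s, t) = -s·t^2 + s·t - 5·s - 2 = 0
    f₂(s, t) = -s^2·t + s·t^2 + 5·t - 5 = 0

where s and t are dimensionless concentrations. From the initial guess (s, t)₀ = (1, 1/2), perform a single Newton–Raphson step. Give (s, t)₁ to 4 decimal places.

(-0.4211, 0.8368)

At (1, 1/2): F = (-6.7500, -2.7500).
Jacobian J = [[-t^2 + t - 5, -2·s·t + s], [-2·s·t + t^2, -s^2 + 2·s·t + 5]].
At the point, J = [[-4.7500, 0.0000], [-0.7500, 5.0000]] (det J = -23.7500).
Solving J·Δ = −F gives Δ = (-1.4211, 0.3368).
Then the next iterate is (s, t)₁ = (-0.4211, 0.8368).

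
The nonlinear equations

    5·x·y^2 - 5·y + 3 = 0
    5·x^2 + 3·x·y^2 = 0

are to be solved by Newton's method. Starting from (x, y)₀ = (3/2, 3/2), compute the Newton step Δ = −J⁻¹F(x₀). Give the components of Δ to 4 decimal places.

(-0.9049, -0.1254)

At (3/2, 3/2): F = (12.3750, 21.3750).
Jacobian J = [[5·y^2, 10·x·y - 5], [10·x + 3·y^2, 6·x·y]].
At the point, J = [[11.2500, 17.5000], [21.7500, 13.5000]] (det J = -228.7500).
Solving J·Δ = −F gives Δ = (-0.9049, -0.1254).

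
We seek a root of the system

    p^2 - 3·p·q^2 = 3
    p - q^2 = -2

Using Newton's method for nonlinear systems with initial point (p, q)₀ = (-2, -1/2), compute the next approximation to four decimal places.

(-2.8000, 0.5500)

At (-2, -1/2): F = (2.5000, -0.2500).
Jacobian J = [[2·p - 3·q^2, -6·p·q], [1, -2·q]].
At the point, J = [[-4.7500, -6.0000], [1.0000, 1.0000]] (det J = 1.2500).
Solving J·Δ = −F gives Δ = (-0.8000, 1.0500).
Then the next iterate is (p, q)₁ = (-2.8000, 0.5500).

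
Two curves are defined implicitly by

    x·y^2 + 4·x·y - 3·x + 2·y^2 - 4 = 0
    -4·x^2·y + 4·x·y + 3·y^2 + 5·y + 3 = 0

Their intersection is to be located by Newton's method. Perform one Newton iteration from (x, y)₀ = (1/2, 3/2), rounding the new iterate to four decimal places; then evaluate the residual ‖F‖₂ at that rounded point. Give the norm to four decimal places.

8.2958

At (1/2, 3/2): F = (3.1250, 18.7500).
Jacobian J = [[y^2 + 4·y - 3, 2·x·y + 4·x + 4·y], [-8·x·y + 4·y, -4·x^2 + 4·x + 6·y + 5]].
At the point, J = [[5.2500, 9.5000], [0.0000, 15.0000]] (det J = 78.7500).
Solving J·Δ = −F gives Δ = (1.6667, -1.2500).
Then the next iterate is (x, y)₁ = (2.1667, 0.2500).
Re-evaluating at (2.1667, 0.2500): F = (-8.072981, 1.909611), so ‖F‖₂ = 8.2958.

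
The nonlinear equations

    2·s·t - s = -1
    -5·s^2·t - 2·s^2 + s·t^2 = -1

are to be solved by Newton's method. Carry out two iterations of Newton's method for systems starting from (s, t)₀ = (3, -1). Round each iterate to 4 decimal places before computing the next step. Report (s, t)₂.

(-3.1722, 1.2228)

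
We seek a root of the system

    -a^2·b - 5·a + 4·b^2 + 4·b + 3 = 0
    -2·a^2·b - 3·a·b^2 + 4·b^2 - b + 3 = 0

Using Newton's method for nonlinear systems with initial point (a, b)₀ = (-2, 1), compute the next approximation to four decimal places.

(1.0392, -0.7451)

At (-2, 1): F = (17.0000, 4.0000).
Jacobian J = [[-2·a·b - 5, -a^2 + 8·b + 4], [-4·a·b - 3·b^2, -2·a^2 - 6·a·b + 8·b - 1]].
At the point, J = [[-1.0000, 8.0000], [5.0000, 11.0000]] (det J = -51.0000).
Solving J·Δ = −F gives Δ = (3.0392, -1.7451).
Then the next iterate is (a, b)₁ = (1.0392, -0.7451).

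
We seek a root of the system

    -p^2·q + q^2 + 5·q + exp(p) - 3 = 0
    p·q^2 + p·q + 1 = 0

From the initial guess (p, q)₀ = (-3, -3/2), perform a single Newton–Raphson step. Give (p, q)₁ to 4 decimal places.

At (-3, -3/2): F = (5.299787, -1.2500).
Jacobian J = [[-2·p·q + exp(p), -p^2 + 2·q + 5], [q^2 + q, 2·p·q + p]].
At the point, J = [[-8.950213, -7.0000], [0.7500, 6.0000]] (det J = -48.451278).
Solving J·Δ = −F gives Δ = (0.4757, 0.1489).
Then the next iterate is (p, q)₁ = (-2.5243, -1.3511).

(-2.5243, -1.3511)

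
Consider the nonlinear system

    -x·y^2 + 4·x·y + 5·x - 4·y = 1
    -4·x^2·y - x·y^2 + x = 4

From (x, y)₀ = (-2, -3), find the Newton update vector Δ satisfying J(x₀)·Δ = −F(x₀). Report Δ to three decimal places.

(0.263, 1.616)

At (-2, -3): F = (43.000, 60.000).
Jacobian J = [[-y^2 + 4·y + 5, -2·x·y + 4·x - 4], [-8·x·y - y^2 + 1, -4·x^2 - 2·x·y]].
At the point, J = [[-16.000, -24.000], [-56.000, -28.000]] (det J = -896.000).
Solving J·Δ = −F gives Δ = (0.263, 1.616).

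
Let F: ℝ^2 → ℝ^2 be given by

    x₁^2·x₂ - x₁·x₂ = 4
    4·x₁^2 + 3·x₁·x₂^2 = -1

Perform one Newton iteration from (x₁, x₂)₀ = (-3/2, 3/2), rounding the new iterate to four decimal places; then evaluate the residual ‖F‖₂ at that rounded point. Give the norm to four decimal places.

At (-3/2, 3/2): F = (1.6250, -0.1250).
Jacobian J = [[2·x₁·x₂ - x₂, x₁^2 - x₁], [8·x₁ + 3·x₂^2, 6·x₁·x₂]].
At the point, J = [[-6.0000, 3.7500], [-5.2500, -13.5000]] (det J = 100.6875).
Solving J·Δ = −F gives Δ = (0.2132, -0.0922).
Then the next iterate is (x₁, x₂)₁ = (-1.2868, 1.4078).
Re-evaluating at (-1.2868, 1.4078): F = (0.142669, -0.027513), so ‖F‖₂ = 0.1453.

0.1453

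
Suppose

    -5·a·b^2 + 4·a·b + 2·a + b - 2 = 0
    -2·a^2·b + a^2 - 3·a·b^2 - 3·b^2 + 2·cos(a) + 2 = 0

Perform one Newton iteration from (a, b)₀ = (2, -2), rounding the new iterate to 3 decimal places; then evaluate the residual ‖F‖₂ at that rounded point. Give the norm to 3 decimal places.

17.171

At (2, -2): F = (-56.000, -14.83229).
Jacobian J = [[-5·b^2 + 4·b + 2, -10·a·b + 4·a + 1], [-4·a·b + 2·a - 3·b^2 - 2·sin(a), -2·a^2 - 6·a·b - 6·b]].
At the point, J = [[-26.000, 49.000], [6.18141, 28.000]] (det J = -1030.88885).
Solving J·Δ = −F gives Δ = (-0.816, 0.710).
Then the next iterate is (a, b)₁ = (1.184, -1.290).
Re-evaluating at (1.184, -1.290): F = (-16.88291, -3.13009), so ‖F‖₂ = 17.171.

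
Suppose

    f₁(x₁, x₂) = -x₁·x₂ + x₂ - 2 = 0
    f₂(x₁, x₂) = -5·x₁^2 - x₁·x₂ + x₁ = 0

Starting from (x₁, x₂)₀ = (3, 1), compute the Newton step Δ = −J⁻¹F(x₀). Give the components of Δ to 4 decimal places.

At (3, 1): F = (-4.0000, -45.0000).
Jacobian J = [[-x₂, -x₁ + 1], [-10·x₁ - x₂ + 1, -x₁]].
At the point, J = [[-1.0000, -2.0000], [-30.0000, -3.0000]] (det J = -57.0000).
Solving J·Δ = −F gives Δ = (-1.3684, -1.3158).

(-1.3684, -1.3158)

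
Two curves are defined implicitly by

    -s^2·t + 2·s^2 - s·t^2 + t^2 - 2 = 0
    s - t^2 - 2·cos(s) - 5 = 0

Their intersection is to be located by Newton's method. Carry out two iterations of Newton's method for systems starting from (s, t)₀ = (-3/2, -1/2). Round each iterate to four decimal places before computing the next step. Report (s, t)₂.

At (-3/2, -1/2): F = (4.2500, -6.891474).
Jacobian J = [[-2·s·t + 4·s - t^2, -s^2 - 2·s·t + 2·t], [2·sin(s) + 1, -2·t]].
At the point, J = [[-7.7500, -4.7500], [-0.994990, 1.0000]] (det J = -12.476202).
Solving J·Δ = −F gives Δ = (-2.2831, 4.6198).
Then the next iterate is (s, t)₁ = (-3.7831, 4.1198).
Round to (-3.7831, 4.1198) and repeat: F = (48.844120, -24.153463), J = [[-0.933921, 25.098985], [2.196808, -8.2396]].
Δ = (4.2951, -1.7862), so (s, t)₂ = (0.5120, 2.3336).

(0.5120, 2.3336)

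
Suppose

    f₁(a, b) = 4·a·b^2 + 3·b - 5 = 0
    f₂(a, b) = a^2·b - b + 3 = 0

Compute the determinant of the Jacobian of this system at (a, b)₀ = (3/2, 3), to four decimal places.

J = [[4·b^2, 8·a·b + 3], [2·a·b, a^2 - 1]].
At the point, J = [[36.0000, 39.0000], [9.0000, 1.2500]].
det J = -306.0000.

-306.0000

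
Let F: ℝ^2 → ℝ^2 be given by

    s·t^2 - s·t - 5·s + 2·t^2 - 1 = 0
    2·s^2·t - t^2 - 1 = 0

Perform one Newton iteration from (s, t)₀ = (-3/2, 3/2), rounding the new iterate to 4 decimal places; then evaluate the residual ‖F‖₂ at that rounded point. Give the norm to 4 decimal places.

18.3237

At (-3/2, 3/2): F = (9.8750, 3.5000).
Jacobian J = [[t^2 - t - 5, 2·s·t - s + 4·t], [4·s·t, 2·s^2 - 2·t]].
At the point, J = [[-4.2500, 3.0000], [-9.0000, 1.5000]] (det J = 20.6250).
Solving J·Δ = −F gives Δ = (-0.2091, -3.5879).
Then the next iterate is (s, t)₁ = (-1.7091, -2.0879).
Re-evaluating at (-1.7091, -2.0879): F = (5.245198, -17.556933), so ‖F‖₂ = 18.3237.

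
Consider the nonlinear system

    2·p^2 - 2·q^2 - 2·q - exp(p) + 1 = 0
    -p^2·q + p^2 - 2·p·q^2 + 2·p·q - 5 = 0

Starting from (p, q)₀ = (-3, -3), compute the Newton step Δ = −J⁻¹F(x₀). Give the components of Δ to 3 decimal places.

(1.265, 0.829)

At (-3, -3): F = (6.95021, 103.000).
Jacobian J = [[4·p - exp(p), -4·q - 2], [-2·p·q + 2·p - 2·q^2 + 2·q, -p^2 - 4·p·q + 2·p]].
At the point, J = [[-12.04979, 10.000], [-48.000, -51.000]] (det J = 1094.53914).
Solving J·Δ = −F gives Δ = (1.265, 0.829).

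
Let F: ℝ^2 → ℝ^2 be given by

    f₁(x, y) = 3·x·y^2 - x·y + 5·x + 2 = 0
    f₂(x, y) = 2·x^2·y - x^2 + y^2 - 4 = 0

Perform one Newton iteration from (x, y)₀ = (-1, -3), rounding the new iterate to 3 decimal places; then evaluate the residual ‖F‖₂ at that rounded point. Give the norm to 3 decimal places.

9.430

At (-1, -3): F = (-33.000, -2.000).
Jacobian J = [[3·y^2 - y + 5, 6·x·y - x], [4·x·y - 2·x, 2·x^2 + 2·y]].
At the point, J = [[35.000, 19.000], [14.000, -4.000]] (det J = -406.000).
Solving J·Δ = −F gives Δ = (0.419, 0.966).
Then the next iterate is (x, y)₁ = (-0.581, -2.034).
Re-evaluating at (-0.581, -2.034): F = (-9.29782, -1.57360), so ‖F‖₂ = 9.430.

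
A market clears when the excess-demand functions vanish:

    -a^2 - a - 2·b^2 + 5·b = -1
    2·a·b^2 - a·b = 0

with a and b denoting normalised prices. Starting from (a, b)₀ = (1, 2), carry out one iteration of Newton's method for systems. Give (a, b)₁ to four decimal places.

At (1, 2): F = (1.0000, 6.0000).
Jacobian J = [[-2·a - 1, -4·b + 5], [2·b^2 - b, 4·a·b - a]].
At the point, J = [[-3.0000, -3.0000], [6.0000, 7.0000]] (det J = -3.0000).
Solving J·Δ = −F gives Δ = (8.3333, -8.0000).
Then the next iterate is (a, b)₁ = (9.3333, -6.0000).

(9.3333, -6.0000)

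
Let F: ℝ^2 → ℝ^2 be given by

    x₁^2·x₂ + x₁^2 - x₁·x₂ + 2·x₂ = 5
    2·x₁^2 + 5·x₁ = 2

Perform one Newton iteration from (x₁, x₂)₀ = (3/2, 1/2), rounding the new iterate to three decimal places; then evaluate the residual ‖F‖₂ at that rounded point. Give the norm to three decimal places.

1.748

At (3/2, 1/2): F = (-1.375, 10.000).
Jacobian J = [[2·x₁·x₂ + 2·x₁ - x₂, x₁^2 - x₁ + 2], [4·x₁ + 5, 0]].
At the point, J = [[4.000, 2.750], [11.000, 0.000]] (det J = -30.250).
Solving J·Δ = −F gives Δ = (-0.909, 1.822).
Then the next iterate is (x₁, x₂)₁ = (0.591, 2.322).
Re-evaluating at (0.591, 2.322): F = (-0.56799, 1.65356), so ‖F‖₂ = 1.748.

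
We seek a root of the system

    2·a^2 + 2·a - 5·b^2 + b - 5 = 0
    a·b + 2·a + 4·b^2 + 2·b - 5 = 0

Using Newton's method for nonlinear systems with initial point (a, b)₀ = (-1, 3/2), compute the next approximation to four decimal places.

At (-1, 3/2): F = (-14.7500, 3.5000).
Jacobian J = [[4·a + 2, -10·b + 1], [b + 2, a + 8·b + 2]].
At the point, J = [[-2.0000, -14.0000], [3.5000, 13.0000]] (det J = 23.0000).
Solving J·Δ = −F gives Δ = (6.2065, -1.9402).
Then the next iterate is (a, b)₁ = (5.2065, -0.4402).

(5.2065, -0.4402)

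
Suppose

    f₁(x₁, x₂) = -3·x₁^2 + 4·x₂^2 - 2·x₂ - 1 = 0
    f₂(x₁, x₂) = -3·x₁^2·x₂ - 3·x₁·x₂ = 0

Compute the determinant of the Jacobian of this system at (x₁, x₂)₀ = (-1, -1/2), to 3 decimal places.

J = [[-6·x₁, 8·x₂ - 2], [-6·x₁·x₂ - 3·x₂, -3·x₁^2 - 3·x₁]].
At the point, J = [[6.000, -6.000], [-1.500, 0.000]].
det J = -9.000.

-9.000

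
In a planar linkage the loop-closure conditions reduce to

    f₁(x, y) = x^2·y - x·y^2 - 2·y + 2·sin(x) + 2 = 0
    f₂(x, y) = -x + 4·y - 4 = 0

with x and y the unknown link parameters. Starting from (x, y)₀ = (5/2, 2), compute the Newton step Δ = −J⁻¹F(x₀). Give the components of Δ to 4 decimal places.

(-1.3017, -0.7004)

At (5/2, 2): F = (1.696944, 1.5000).
Jacobian J = [[2·x·y - y^2 + 2·cos(x), x^2 - 2·x·y - 2], [-1, 4]].
At the point, J = [[4.397713, -5.7500], [-1.0000, 4.0000]] (det J = 11.840851).
Solving J·Δ = −F gives Δ = (-1.3017, -0.7004).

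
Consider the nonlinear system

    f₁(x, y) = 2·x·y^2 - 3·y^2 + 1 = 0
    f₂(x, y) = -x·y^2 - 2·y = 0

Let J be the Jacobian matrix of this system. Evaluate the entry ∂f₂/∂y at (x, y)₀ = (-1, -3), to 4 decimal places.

-8.0000

∂f₂/∂y = -2·x·y - 2.
At (-1, -3) this is -8.0000.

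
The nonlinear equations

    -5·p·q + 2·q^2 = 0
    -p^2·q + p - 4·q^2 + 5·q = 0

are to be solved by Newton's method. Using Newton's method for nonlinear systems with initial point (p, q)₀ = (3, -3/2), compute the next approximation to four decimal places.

(2.2000, -0.5000)

At (3, -3/2): F = (27.0000, 0.0000).
Jacobian J = [[-5·q, -5·p + 4·q], [-2·p·q + 1, -p^2 - 8·q + 5]].
At the point, J = [[7.5000, -21.0000], [10.0000, 8.0000]] (det J = 270.0000).
Solving J·Δ = −F gives Δ = (-0.8000, 1.0000).
Then the next iterate is (p, q)₁ = (2.2000, -0.5000).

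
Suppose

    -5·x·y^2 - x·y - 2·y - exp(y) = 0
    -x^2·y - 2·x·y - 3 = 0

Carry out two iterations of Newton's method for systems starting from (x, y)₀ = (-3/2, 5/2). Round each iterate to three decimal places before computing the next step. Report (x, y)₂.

At (-3/2, 5/2): F = (33.44251, -1.125).
Jacobian J = [[-5·y^2 - y, -10·x·y - x - exp(y) - 2], [-2·x·y - 2·y, -x^2 - 2·x]].
At the point, J = [[-33.750, 24.81751], [2.500, 0.750]] (det J = -87.35627).
Solving J·Δ = −F gives Δ = (0.607, -0.522).
Then the next iterate is (x, y)₁ = (-0.893, 1.978).
Round to (-0.893, 1.978) and repeat: F = (8.05132, -1.04465), J = [[-21.54042, 9.32827], [-0.42329, 0.98855]].
Δ = (1.021, 1.494), so (x, y)₂ = (0.128, 3.472).

(0.128, 3.472)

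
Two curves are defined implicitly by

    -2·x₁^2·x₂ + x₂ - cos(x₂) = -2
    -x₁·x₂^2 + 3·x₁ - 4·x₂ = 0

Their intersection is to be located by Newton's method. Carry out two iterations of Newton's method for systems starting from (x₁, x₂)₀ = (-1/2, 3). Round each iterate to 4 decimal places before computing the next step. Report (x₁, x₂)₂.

(0.3082, -4.5540)

At (-1/2, 3): F = (4.489992, -9.0000).
Jacobian J = [[-4·x₁·x₂, -2·x₁^2 + sin(x₂) + 1], [-x₂^2 + 3, -2·x₁·x₂ - 4]].
At the point, J = [[6.0000, 0.641120], [-6.0000, -1.0000]] (det J = -2.153280).
Solving J·Δ = −F gives Δ = (0.5945, -12.5669).
Then the next iterate is (x₁, x₂)₁ = (0.0945, -9.5669).
Round to (0.0945, -9.5669) and repeat: F = (-6.406113, 29.901933), J = [[3.616288, 1.123784], [-88.525576, -2.191856]].
Δ = (0.2137, 5.0129), so (x₁, x₂)₂ = (0.3082, -4.5540).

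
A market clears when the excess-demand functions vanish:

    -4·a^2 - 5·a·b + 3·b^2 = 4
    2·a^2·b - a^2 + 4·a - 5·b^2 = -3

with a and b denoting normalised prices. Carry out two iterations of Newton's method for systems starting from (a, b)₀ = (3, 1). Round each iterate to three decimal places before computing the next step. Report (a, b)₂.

At (3, 1): F = (-52.000, 19.000).
Jacobian J = [[-8·a - 5·b, -5·a + 6·b], [4·a·b - 2·a + 4, 2·a^2 - 10·b]].
At the point, J = [[-29.000, -9.000], [10.000, 8.000]] (det J = -142.000).
Solving J·Δ = −F gives Δ = (-1.725, -0.218).
Then the next iterate is (a, b)₁ = (1.275, 0.782).
Round to (1.275, 0.782) and repeat: F = (-13.65318, 5.95923), J = [[-14.110, -1.683], [5.43820, -4.56875]].
Δ = (-0.984, 0.134), so (a, b)₂ = (0.291, 0.916).

(0.291, 0.916)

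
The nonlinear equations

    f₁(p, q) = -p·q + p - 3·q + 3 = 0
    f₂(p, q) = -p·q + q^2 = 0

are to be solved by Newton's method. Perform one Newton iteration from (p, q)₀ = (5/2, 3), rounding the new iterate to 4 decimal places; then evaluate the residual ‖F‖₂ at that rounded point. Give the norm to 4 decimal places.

At (5/2, 3): F = (-11.0000, 1.5000).
Jacobian J = [[-q + 1, -p - 3], [-q, -p + 2·q]].
At the point, J = [[-2.0000, -5.5000], [-3.0000, 3.5000]] (det J = -23.5000).
Solving J·Δ = −F gives Δ = (-1.2872, -1.5319).
Then the next iterate is (p, q)₁ = (1.2128, 1.4681).
Re-evaluating at (1.2128, 1.4681): F = (-1.972012, 0.374806), so ‖F‖₂ = 2.0073.

2.0073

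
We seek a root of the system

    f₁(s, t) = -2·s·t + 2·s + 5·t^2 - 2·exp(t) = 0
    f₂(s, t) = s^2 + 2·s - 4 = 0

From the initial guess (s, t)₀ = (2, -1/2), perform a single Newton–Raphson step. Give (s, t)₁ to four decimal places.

At (2, -1/2): F = (6.036939, 4.0000).
Jacobian J = [[-2·t + 2, -2·s + 10·t - 2·exp(t)], [2·s + 2, 0]].
At the point, J = [[3.0000, -10.213061], [6.0000, 0.0000]] (det J = 61.278368).
Solving J·Δ = −F gives Δ = (-0.6667, 0.3953).
Then the next iterate is (s, t)₁ = (1.3333, -0.1047).

(1.3333, -0.1047)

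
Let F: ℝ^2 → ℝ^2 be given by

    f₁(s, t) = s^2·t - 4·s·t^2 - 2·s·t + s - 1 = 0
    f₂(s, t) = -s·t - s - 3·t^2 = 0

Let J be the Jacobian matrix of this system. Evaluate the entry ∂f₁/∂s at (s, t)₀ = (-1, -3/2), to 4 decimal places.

-2.0000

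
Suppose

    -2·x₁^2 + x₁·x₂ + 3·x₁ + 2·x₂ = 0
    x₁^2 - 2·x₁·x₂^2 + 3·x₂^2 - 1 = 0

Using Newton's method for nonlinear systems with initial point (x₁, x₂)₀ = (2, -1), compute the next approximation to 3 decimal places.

(1.000, -1.000)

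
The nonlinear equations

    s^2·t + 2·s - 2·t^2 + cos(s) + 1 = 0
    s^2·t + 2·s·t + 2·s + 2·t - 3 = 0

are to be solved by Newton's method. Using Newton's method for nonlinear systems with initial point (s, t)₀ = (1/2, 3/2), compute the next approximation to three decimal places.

(0.236, 1.144)

At (1/2, 3/2): F = (-1.24742, 2.875).
Jacobian J = [[2·s·t - sin(s) + 2, s^2 - 4·t], [2·s·t + 2·t + 2, s^2 + 2·s + 2]].
At the point, J = [[3.02057, -5.750], [6.500, 3.250]] (det J = 47.19187).
Solving J·Δ = −F gives Δ = (-0.264, -0.356).
Then the next iterate is (s, t)₁ = (0.236, 1.144).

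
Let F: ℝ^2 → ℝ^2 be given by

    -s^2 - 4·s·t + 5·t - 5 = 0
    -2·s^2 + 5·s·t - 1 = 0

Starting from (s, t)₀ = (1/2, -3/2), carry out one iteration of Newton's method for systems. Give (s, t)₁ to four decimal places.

(0.7104, 1.3994)

At (1/2, -3/2): F = (-9.7500, -5.2500).
Jacobian J = [[-2·s - 4·t, -4·s + 5], [-4·s + 5·t, 5·s]].
At the point, J = [[5.0000, 3.0000], [-9.5000, 2.5000]] (det J = 41.0000).
Solving J·Δ = −F gives Δ = (0.2104, 2.8994).
Then the next iterate is (s, t)₁ = (0.7104, 1.3994).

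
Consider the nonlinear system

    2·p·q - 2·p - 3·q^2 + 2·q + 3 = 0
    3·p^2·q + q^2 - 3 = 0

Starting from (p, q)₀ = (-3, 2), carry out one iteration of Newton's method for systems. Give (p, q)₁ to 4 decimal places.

At (-3, 2): F = (-11.0000, 55.0000).
Jacobian J = [[2·q - 2, 2·p - 6·q + 2], [6·p·q, 3·p^2 + 2·q]].
At the point, J = [[2.0000, -16.0000], [-36.0000, 31.0000]] (det J = -514.0000).
Solving J·Δ = −F gives Δ = (1.0486, -0.5564).
Then the next iterate is (p, q)₁ = (-1.9514, 1.4436).

(-1.9514, 1.4436)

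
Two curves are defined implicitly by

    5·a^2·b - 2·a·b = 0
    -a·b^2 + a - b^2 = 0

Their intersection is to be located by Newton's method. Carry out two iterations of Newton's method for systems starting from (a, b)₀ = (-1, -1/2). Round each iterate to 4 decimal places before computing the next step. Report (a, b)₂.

At (-1, -1/2): F = (-3.5000, -1.0000).
Jacobian J = [[10·a·b - 2·b, 5·a^2 - 2·a], [-b^2 + 1, -2·a·b - 2·b]].
At the point, J = [[6.0000, 7.0000], [0.7500, 0.0000]] (det J = -5.2500).
Solving J·Δ = −F gives Δ = (1.3333, -0.6429).
Then the next iterate is (a, b)₁ = (0.3333, -1.1429).
Round to (0.3333, -1.1429) and repeat: F = (0.127040, -1.408284), J = [[-1.523486, -0.111156], [-0.306220, 3.047657]].
Δ = (0.0493, 0.4670), so (a, b)₂ = (0.3826, -0.6759).

(0.3826, -0.6759)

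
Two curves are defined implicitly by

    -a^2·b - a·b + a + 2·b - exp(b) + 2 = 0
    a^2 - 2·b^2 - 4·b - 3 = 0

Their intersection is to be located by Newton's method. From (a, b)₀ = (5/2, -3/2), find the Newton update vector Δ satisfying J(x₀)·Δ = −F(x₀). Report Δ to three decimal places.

(-1.129, 0.447)

At (5/2, -3/2): F = (14.40187, 4.750).
Jacobian J = [[-2·a·b - b + 1, -a^2 - a - exp(b) + 2], [2·a, -4·b - 4]].
At the point, J = [[10.000, -6.97313], [5.000, 2.000]] (det J = 54.86565).
Solving J·Δ = −F gives Δ = (-1.129, 0.447).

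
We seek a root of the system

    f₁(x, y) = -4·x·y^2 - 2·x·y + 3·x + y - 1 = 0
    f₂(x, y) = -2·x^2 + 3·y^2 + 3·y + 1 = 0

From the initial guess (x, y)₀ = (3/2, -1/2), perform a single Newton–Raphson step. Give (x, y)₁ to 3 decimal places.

(0.792, -0.719)

At (3/2, -1/2): F = (3.000, -4.250).
Jacobian J = [[-4·y^2 - 2·y + 3, -8·x·y - 2·x + 1], [-4·x, 6·y + 3]].
At the point, J = [[3.000, 4.000], [-6.000, 0.000]] (det J = 24.000).
Solving J·Δ = −F gives Δ = (-0.708, -0.219).
Then the next iterate is (x, y)₁ = (0.792, -0.719).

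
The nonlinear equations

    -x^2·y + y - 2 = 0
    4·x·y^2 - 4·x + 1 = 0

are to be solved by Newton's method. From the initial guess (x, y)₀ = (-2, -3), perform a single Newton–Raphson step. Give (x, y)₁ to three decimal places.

At (-2, -3): F = (7.000, -63.000).
Jacobian J = [[-2·x·y, -x^2 + 1], [4·y^2 - 4, 8·x·y]].
At the point, J = [[-12.000, -3.000], [32.000, 48.000]] (det J = -480.000).
Solving J·Δ = −F gives Δ = (0.306, 1.108).
Then the next iterate is (x, y)₁ = (-1.694, -1.892).

(-1.694, -1.892)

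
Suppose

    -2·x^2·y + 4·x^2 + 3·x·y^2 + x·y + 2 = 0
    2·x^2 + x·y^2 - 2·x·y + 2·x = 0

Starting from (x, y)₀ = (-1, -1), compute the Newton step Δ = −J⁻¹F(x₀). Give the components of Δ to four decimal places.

(0.7674, 0.5581)

At (-1, -1): F = (6.0000, -3.0000).
Jacobian J = [[-4·x·y + 8·x + 3·y^2 + y, -2·x^2 + 6·x·y + x], [4·x + y^2 - 2·y + 2, 2·x·y - 2·x]].
At the point, J = [[-10.0000, 3.0000], [1.0000, 4.0000]] (det J = -43.0000).
Solving J·Δ = −F gives Δ = (0.7674, 0.5581).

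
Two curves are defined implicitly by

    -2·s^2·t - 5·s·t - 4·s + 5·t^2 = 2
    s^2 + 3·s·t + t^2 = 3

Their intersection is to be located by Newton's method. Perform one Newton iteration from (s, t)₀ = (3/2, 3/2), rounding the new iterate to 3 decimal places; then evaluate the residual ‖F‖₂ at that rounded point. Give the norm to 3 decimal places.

3.918

At (3/2, 3/2): F = (-14.750, 8.250).
Jacobian J = [[-4·s·t - 5·t - 4, -2·s^2 - 5·s + 10·t], [2·s + 3·t, 3·s + 2·t]].
At the point, J = [[-20.500, 3.000], [7.500, 7.500]] (det J = -176.250).
Solving J·Δ = −F gives Δ = (-0.768, -0.332).
Then the next iterate is (s, t)₁ = (0.732, 1.168).
Re-evaluating at (0.732, 1.168): F = (-3.63344, 1.46498), so ‖F‖₂ = 3.918.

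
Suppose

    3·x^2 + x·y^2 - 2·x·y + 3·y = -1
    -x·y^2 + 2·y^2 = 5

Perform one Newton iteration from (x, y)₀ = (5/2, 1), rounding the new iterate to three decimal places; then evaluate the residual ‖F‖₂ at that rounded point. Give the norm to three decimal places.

58.327

At (5/2, 1): F = (20.250, -5.500).
Jacobian J = [[6·x + y^2 - 2·y, 2·x·y - 2·x + 3], [-y^2, -2·x·y + 4·y]].
At the point, J = [[14.000, 3.000], [-1.000, -1.000]] (det J = -11.000).
Solving J·Δ = −F gives Δ = (-0.341, -5.159).
Then the next iterate is (x, y)₁ = (2.159, -4.159).
Re-evaluating at (2.159, -4.159): F = (57.81023, -7.75027), so ‖F‖₂ = 58.327.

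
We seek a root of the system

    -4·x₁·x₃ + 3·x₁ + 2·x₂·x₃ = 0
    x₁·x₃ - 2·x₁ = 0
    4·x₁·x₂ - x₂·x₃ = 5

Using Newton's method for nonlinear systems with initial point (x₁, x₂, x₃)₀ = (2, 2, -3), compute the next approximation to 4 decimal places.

(1.7260, 1.4384, 1.3151)

At (2, 2, -3): F = (18.0000, -10.0000, 17.0000).
Jacobian J = [[-4·x₃ + 3, 2·x₃, -4·x₁ + 2·x₂], [x₃ - 2, 0, x₁], [4·x₂, 4·x₁ - x₃, -x₂]].
At the point, J = [[15.0000, -6.0000, -4.0000], [-5.0000, 0.0000, 2.0000], [8.0000, 11.0000, -2.0000]] (det J = -146.0000).
Solving J·Δ = −F gives Δ = (-0.2740, -0.5616, 4.3151).
Then the next iterate is (x₁, x₂, x₃)₁ = (1.7260, 1.4384, 1.3151).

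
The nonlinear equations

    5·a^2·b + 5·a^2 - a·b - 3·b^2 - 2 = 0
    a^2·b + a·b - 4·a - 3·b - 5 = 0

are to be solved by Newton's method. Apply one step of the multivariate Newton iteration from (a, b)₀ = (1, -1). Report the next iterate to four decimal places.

At (1, -1): F = (-4.0000, -8.0000).
Jacobian J = [[10·a·b + 10·a - b, 5·a^2 - a - 6·b], [2·a·b + b - 4, a^2 + a - 3]].
At the point, J = [[1.0000, 10.0000], [-7.0000, -1.0000]] (det J = 69.0000).
Solving J·Δ = −F gives Δ = (-1.2174, 0.5217).
Then the next iterate is (a, b)₁ = (-0.2174, -0.4783).

(-0.2174, -0.4783)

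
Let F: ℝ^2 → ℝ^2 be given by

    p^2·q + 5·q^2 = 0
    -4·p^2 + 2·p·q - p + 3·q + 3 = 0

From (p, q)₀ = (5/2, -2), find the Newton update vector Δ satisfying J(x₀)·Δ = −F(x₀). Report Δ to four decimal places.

(-1.1726, 1.3982)

At (5/2, -2): F = (7.5000, -40.5000).
Jacobian J = [[2·p·q, p^2 + 10·q], [-8·p + 2·q - 1, 2·p + 3]].
At the point, J = [[-10.0000, -13.7500], [-25.0000, 8.0000]] (det J = -423.7500).
Solving J·Δ = −F gives Δ = (-1.1726, 1.3982).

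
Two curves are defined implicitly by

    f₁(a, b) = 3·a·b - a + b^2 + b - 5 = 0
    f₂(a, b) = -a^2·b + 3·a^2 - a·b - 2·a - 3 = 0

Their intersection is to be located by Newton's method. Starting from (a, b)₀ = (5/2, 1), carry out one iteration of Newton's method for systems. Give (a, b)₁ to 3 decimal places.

At (5/2, 1): F = (2.000, 2.000).
Jacobian J = [[3·b - 1, 3·a + 2·b + 1], [-2·a·b + 6·a - b - 2, -a^2 - a]].
At the point, J = [[2.000, 10.500], [7.000, -8.750]] (det J = -91.000).
Solving J·Δ = −F gives Δ = (-0.423, -0.110).
Then the next iterate is (a, b)₁ = (2.077, 0.890).

(2.077, 0.890)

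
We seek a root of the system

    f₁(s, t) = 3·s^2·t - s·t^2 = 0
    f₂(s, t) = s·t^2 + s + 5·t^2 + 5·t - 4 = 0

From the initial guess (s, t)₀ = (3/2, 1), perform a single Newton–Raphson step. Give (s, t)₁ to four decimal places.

(1.0549, 0.5495)

At (3/2, 1): F = (5.2500, 9.0000).
Jacobian J = [[6·s·t - t^2, 3·s^2 - 2·s·t], [t^2 + 1, 2·s·t + 10·t + 5]].
At the point, J = [[8.0000, 3.7500], [2.0000, 18.0000]] (det J = 136.5000).
Solving J·Δ = −F gives Δ = (-0.4451, -0.4505).
Then the next iterate is (s, t)₁ = (1.0549, 0.5495).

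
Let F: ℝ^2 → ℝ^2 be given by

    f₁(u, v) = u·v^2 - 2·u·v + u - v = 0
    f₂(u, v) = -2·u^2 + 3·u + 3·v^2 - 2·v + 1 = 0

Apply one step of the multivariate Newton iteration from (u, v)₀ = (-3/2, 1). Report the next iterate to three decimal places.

(-0.278, 0.000)

At (-3/2, 1): F = (-1.000, -7.000).
Jacobian J = [[v^2 - 2·v + 1, 2·u·v - 2·u - 1], [-4·u + 3, 6·v - 2]].
At the point, J = [[0.000, -1.000], [9.000, 4.000]] (det J = 9.000).
Solving J·Δ = −F gives Δ = (1.222, -1.000).
Then the next iterate is (u, v)₁ = (-0.278, 0.000).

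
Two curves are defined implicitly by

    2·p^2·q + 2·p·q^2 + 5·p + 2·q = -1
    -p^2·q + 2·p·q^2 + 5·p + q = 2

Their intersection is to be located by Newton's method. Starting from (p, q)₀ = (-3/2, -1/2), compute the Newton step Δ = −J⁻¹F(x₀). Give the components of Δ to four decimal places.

At (-3/2, -1/2): F = (-10.5000, -9.6250).
Jacobian J = [[4·p·q + 2·q^2 + 5, 2·p^2 + 4·p·q + 2], [-2·p·q + 2·q^2 + 5, -p^2 + 4·p·q + 1]].
At the point, J = [[8.5000, 9.5000], [4.0000, 1.7500]] (det J = -23.1250).
Solving J·Δ = −F gives Δ = (3.1595, -1.7216).

(3.1595, -1.7216)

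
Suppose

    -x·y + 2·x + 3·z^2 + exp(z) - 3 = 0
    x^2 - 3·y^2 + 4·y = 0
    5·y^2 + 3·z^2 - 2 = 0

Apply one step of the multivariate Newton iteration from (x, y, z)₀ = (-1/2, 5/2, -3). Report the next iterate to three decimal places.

(7.005, 1.045, -1.896)

At (-1/2, 5/2, -3): F = (24.29979, -8.500, 56.250).
Jacobian J = [[-y + 2, -x, 6·z + exp(z)], [2·x, -6·y + 4, 0], [0, 10·y, 6·z]].
At the point, J = [[-0.500, 0.500, -17.95021], [-1.000, -11.000, 0.000], [0.000, 25.000, -18.000]] (det J = 340.75532).
Solving J·Δ = −F gives Δ = (7.505, -1.455, 1.104).
Then the next iterate is (x, y, z)₁ = (7.005, 1.045, -1.896).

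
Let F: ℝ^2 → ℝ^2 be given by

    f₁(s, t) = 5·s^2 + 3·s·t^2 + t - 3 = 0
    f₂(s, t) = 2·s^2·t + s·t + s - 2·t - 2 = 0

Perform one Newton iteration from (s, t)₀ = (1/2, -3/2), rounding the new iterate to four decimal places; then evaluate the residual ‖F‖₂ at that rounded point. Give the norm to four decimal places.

0.0017

At (1/2, -3/2): F = (0.1250, 0.0000).
Jacobian J = [[10·s + 3·t^2, 6·s·t + 1], [4·s·t + t + 1, 2·s^2 + s - 2]].
At the point, J = [[11.7500, -3.5000], [-3.5000, -1.0000]] (det J = -24.0000).
Solving J·Δ = −F gives Δ = (-0.0052, 0.0182).
Then the next iterate is (s, t)₁ = (0.4948, -1.4818).
Re-evaluating at (0.4948, -1.4818): F = (0.001679, -0.000364), so ‖F‖₂ = 0.0017.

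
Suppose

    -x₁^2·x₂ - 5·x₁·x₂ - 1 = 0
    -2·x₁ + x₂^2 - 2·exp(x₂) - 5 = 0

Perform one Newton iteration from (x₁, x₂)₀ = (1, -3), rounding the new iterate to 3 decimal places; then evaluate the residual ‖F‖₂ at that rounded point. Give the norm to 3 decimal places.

At (1, -3): F = (17.000, 1.90043).
Jacobian J = [[-2·x₁·x₂ - 5·x₂, -x₁^2 - 5·x₁], [-2, 2·x₂ - 2·exp(x₂)]].
At the point, J = [[21.000, -6.000], [-2.000, -6.09957]] (det J = -140.09106).
Solving J·Δ = −F gives Δ = (-0.659, 0.528).
Then the next iterate is (x₁, x₂)₁ = (0.341, -2.472).
Re-evaluating at (0.341, -2.472): F = (3.50221, 0.25995), so ‖F‖₂ = 3.512.

3.512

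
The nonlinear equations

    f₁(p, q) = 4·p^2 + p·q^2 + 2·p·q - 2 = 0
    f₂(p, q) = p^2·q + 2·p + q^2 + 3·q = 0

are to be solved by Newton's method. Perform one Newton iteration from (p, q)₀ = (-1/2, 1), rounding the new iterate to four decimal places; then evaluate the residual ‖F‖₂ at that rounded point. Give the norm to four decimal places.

18.5778

At (-1/2, 1): F = (-2.5000, 3.2500).
Jacobian J = [[8·p + q^2 + 2·q, 2·p·q + 2·p], [2·p·q + 2, p^2 + 2·q + 3]].
At the point, J = [[-1.0000, -2.0000], [1.0000, 5.2500]] (det J = -3.2500).
Solving J·Δ = −F gives Δ = (-2.0385, -0.2308).
Then the next iterate is (p, q)₁ = (-2.5385, 0.7692).
Re-evaluating at (-2.5385, 0.7692): F = (18.368750, 2.778980), so ‖F‖₂ = 18.5778.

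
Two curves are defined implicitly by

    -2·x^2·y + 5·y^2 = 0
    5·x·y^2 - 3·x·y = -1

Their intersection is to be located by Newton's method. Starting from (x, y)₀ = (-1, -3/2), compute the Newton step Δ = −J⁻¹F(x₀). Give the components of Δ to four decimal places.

(-0.0360, 0.8509)

At (-1, -3/2): F = (14.2500, -14.7500).
Jacobian J = [[-4·x·y, -2·x^2 + 10·y], [5·y^2 - 3·y, 10·x·y - 3·x]].
At the point, J = [[-6.0000, -17.0000], [15.7500, 18.0000]] (det J = 159.7500).
Solving J·Δ = −F gives Δ = (-0.0360, 0.8509).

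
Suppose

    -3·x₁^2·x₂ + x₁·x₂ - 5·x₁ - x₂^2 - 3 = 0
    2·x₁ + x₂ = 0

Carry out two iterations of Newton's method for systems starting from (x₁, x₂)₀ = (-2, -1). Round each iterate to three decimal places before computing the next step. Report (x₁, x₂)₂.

(3.299, -6.598)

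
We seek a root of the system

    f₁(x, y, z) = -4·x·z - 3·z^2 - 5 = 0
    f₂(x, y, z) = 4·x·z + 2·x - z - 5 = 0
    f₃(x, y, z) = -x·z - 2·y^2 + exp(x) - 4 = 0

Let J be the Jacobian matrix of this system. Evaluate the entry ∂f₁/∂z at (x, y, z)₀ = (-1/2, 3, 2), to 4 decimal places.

∂f₁/∂z = -4·x - 6·z.
At (-1/2, 3, 2) this is -10.0000.

-10.0000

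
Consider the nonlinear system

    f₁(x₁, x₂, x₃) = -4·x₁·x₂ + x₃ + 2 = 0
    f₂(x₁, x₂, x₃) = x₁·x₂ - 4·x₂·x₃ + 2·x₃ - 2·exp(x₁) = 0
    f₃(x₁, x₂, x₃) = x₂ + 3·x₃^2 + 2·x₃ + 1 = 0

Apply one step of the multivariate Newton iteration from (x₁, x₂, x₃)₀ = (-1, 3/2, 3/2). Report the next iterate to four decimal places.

At (-1, 3/2, 3/2): F = (9.5000, -8.235759, 12.2500).
Jacobian J = [[-4·x₂, -4·x₁, 1], [x₂ - 2·exp(x₁), x₁ - 4·x₃, -4·x₂ + 2], [0, 1, 6·x₃ + 2]].
At the point, J = [[-6.0000, 4.0000, 1.0000], [0.764241, -7.0000, -4.0000], [0.0000, 1.0000, 11.0000]] (det J = 405.137632).
Solving J·Δ = −F gives Δ = (1.1098, -0.4420, -1.0735).
Then the next iterate is (x₁, x₂, x₃)₁ = (0.1098, 1.0580, 0.4265).

(0.1098, 1.0580, 0.4265)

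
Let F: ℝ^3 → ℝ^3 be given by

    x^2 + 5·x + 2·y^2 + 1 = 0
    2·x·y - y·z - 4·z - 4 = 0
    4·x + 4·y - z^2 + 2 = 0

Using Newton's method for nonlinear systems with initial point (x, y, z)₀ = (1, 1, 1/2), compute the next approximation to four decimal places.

At (1, 1, 1/2): F = (9.0000, -4.5000, 9.7500).
Jacobian J = [[2·x + 5, 4·y, 0], [2·y, 2·x - z, -y - 4], [4, 4, -2·z]].
At the point, J = [[7.0000, 4.0000, 0.0000], [2.0000, 1.5000, -5.0000], [4.0000, 4.0000, -1.0000]] (det J = 57.5000).
Solving J·Δ = −F gives Δ = (0.8087, -3.6652, -1.6761).
Then the next iterate is (x, y, z)₁ = (1.8087, -2.6652, -1.1761).

(1.8087, -2.6652, -1.1761)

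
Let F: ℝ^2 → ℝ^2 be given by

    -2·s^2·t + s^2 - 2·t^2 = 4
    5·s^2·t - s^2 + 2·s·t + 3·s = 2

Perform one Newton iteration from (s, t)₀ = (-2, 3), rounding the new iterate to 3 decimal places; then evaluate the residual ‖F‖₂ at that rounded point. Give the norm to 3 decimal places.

9.855

At (-2, 3): F = (-42.000, 36.000).
Jacobian J = [[-4·s·t + 2·s, -2·s^2 - 4·t], [10·s·t - 2·s + 2·t + 3, 5·s^2 + 2·s]].
At the point, J = [[20.000, -20.000], [-47.000, 16.000]] (det J = -620.000).
Solving J·Δ = −F gives Δ = (0.077, -2.023).
Then the next iterate is (s, t)₁ = (-1.923, 0.977).
Re-evaluating at (-1.923, 0.977): F = (-9.43688, 2.83991), so ‖F‖₂ = 9.855.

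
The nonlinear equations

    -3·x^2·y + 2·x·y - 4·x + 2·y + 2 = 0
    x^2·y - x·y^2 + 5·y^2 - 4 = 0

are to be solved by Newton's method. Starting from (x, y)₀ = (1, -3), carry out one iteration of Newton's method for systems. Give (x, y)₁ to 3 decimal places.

At (1, -3): F = (-5.000, 29.000).
Jacobian J = [[-6·x·y + 2·y - 4, -3·x^2 + 2·x + 2], [2·x·y - y^2, x^2 - 2·x·y + 10·y]].
At the point, J = [[8.000, 1.000], [-15.000, -23.000]] (det J = -169.000).
Solving J·Δ = −F gives Δ = (0.509, 0.929).
Then the next iterate is (x, y)₁ = (1.509, -2.071).

(1.509, -2.071)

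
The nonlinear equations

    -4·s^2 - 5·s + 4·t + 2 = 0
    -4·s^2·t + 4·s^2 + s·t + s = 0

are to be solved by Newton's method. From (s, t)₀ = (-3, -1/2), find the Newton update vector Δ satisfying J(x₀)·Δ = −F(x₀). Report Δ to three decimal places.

(1.017, 0.421)

At (-3, -1/2): F = (-21.000, 52.500).
Jacobian J = [[-8·s - 5, 4], [-8·s·t + 8·s + t + 1, -4·s^2 + s]].
At the point, J = [[19.000, 4.000], [-35.500, -39.000]] (det J = -599.000).
Solving J·Δ = −F gives Δ = (1.017, 0.421).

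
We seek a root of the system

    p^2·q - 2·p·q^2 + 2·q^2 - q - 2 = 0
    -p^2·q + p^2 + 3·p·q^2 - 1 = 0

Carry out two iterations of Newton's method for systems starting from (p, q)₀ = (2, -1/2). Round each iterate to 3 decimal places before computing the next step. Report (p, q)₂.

(3.444, -1.027)

At (2, -1/2): F = (-4.000, 6.500).
Jacobian J = [[2·p·q - 2·q^2, p^2 - 4·p·q + 4·q - 1], [-2·p·q + 2·p + 3·q^2, -p^2 + 6·p·q]].
At the point, J = [[-2.500, 5.000], [6.750, -10.000]] (det J = -8.750).
Solving J·Δ = −F gives Δ = (0.857, 1.229).
Then the next iterate is (p, q)₁ = (2.857, 0.729).
Round to (2.857, 0.729) and repeat: F = (1.24765, 5.76700), J = [[3.10262, 1.74744], [3.14282, 4.33407]].
Δ = (0.587, -1.756), so (p, q)₂ = (3.444, -1.027).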